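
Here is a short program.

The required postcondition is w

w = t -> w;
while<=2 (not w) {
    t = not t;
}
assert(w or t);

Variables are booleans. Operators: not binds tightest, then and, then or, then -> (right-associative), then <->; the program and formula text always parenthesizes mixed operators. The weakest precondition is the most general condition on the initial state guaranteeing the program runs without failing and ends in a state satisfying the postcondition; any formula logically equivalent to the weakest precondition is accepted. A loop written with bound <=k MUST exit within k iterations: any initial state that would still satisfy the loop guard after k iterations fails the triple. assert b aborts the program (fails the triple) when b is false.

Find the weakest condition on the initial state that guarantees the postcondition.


Working backward. After the program, w must hold.
Before assert w or t: (w or t) and w
Before the loop (bound <=2), unroll the exhaustion recursion (WP_0 = exit-now case; WP_j = one more guarded iteration, up to j = 2):
  WP_0: w and (w or t)
  WP_1: ((not w) -> (w and (w or (not t)))) and (w -> ((w or t) and w))
  WP_2: ((not w) -> (((not w) -> (w and (w or t))) and (w -> ((w or (not t)) and w)))) and (w -> ((w or t) and w))
So before the loop: ((not w) -> (((not w) -> (w and (w or t))) and (w -> ((w or (not t)) and w)))) and (w -> ((w or t) and w))
Before w := t -> w: ((not (t -> w)) -> (((not (t -> w)) -> ((t -> w) and ((t -> w) or t))) and ((t -> w) -> (((t -> w) or (not t)) and (t -> w))))) and ((t -> w) -> (((t -> w) or t) and (t -> w)))
Answer: WP = ((not (t -> w)) -> (((not (t -> w)) -> ((t -> w) and ((t -> w) or t))) and ((t -> w) -> (((t -> w) or (not t)) and (t -> w))))) and ((t -> w) -> (((t -> w) or t) and (t -> w)))


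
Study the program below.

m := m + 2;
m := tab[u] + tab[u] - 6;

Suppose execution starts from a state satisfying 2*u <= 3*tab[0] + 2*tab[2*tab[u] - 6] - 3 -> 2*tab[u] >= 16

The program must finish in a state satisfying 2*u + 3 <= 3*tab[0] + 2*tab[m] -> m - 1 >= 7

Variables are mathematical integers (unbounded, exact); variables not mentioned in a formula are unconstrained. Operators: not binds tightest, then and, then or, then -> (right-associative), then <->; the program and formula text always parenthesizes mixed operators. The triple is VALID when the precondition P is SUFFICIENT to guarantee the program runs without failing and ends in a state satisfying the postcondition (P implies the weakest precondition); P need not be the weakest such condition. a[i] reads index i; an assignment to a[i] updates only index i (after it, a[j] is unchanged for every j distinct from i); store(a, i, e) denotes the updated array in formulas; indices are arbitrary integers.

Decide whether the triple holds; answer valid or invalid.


Working backward. After the program, the postcondition 2*u + 3 <= 3*tab[0] + 2*tab[m] -> m - 1 >= 7 must hold; in canonical form it is 2*u <= 3*tab[0] + 2*tab[m] - 3 -> m >= 8.
Before m := tab[u] + tab[u] - 6: 2*u <= 3*tab[0] + 2*tab[2*tab[u] - 6] - 3 -> 2*tab[u] >= 14
Before m := m + 2: 2*u <= 3*tab[0] + 2*tab[2*tab[u] - 6] - 3 -> 2*tab[u] >= 14
The weakest precondition is 2*u <= 3*tab[0] + 2*tab[2*tab[u] - 6] - 3 -> 2*tab[u] >= 14.
Check whether 2*u <= 3*tab[0] + 2*tab[2*tab[u] - 6] - 3 -> 2*tab[u] >= 16 implies it.
Every state satisfying the precondition satisfies the weakest precondition: the implication holds.
Answer: valid


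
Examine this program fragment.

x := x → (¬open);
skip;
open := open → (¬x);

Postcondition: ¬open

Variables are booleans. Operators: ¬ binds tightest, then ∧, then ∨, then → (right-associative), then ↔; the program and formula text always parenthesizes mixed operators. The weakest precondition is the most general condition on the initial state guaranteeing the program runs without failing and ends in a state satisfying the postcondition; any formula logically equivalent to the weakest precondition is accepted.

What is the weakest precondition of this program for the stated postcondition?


Working backward. After the program, ¬open must hold.
Before open := open → (¬x): ¬(open → (¬x))
Before skip: ¬(open → (¬x))
Before x := x → (¬open): ¬(open → (¬(x → (¬open))))
Answer: WP = ¬(open → (¬(x → (¬open))))


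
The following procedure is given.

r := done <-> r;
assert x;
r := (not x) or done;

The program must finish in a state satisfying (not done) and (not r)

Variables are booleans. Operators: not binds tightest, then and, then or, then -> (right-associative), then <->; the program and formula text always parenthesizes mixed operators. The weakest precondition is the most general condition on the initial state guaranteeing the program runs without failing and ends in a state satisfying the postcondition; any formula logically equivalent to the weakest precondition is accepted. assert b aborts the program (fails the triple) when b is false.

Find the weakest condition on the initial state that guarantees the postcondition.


Working backward. After the program, (not done) and (not r) must hold.
Before r := (not x) or done: (not done) and (not ((not x) or done))
Before assert x: x and (not done) and (not ((not x) or done))
Before r := done <-> r: x and (not done) and (not ((not x) or done))
Answer: WP = x and (not done) and (not ((not x) or done))


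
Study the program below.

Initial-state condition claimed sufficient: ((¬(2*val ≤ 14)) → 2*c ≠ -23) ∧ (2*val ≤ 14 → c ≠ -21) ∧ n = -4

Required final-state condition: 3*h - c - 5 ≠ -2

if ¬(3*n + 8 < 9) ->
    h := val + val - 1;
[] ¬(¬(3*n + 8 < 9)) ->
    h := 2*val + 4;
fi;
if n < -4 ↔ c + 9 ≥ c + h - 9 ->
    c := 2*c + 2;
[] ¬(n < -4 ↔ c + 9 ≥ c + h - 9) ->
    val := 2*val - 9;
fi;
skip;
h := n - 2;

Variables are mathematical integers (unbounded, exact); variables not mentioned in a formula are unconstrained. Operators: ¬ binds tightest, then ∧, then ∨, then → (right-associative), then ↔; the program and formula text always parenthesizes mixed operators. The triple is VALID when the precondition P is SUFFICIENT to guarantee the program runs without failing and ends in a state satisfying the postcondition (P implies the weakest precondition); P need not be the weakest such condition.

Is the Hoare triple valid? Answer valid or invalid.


Working backward. After the program, the postcondition 3*h - c - 5 ≠ -2 must hold; in canonical form it is 3*h ≠ c + 3.
Before h := n - 2: 3*n ≠ c + 9
Before skip: 3*n ≠ c + 9
Then branch requires 3*n ≠ 2*c + 11; else branch requires 3*n ≠ c + 9.
Before the if: ((n < -4 ↔ h ≤ 18) → 3*n ≠ 2*c + 11) ∧ ((¬(n < -4 ↔ h ≤ 18)) → 3*n ≠ c + 9)
Then branch requires ((n < -4 ↔ 2*val ≤ 19) → 3*n ≠ 2*c + 11) ∧ ((¬(n < -4 ↔ 2*val ≤ 19)) → 3*n ≠ c + 9); else branch requires ((n < -4 ↔ 2*val ≤ 14) → 3*n ≠ 2*c + 11) ∧ ((¬(n < -4 ↔ 2*val ≤ 14)) → 3*n ≠ c + 9).
Before the if: ((¬(3*n < 1)) → (((n < -4 ↔ 2*val ≤ 19) → 3*n ≠ 2*c + 11) ∧ ((¬(n < -4 ↔ 2*val ≤ 19)) → 3*n ≠ c + 9))) ∧ (3*n < 1 → (((n < -4 ↔ 2*val ≤ 14) → 3*n ≠ 2*c + 11) ∧ ((¬(n < -4 ↔ 2*val ≤ 14)) → 3*n ≠ c + 9)))
The weakest precondition is ((¬(3*n < 1)) → (((n < -4 ↔ 2*val ≤ 19) → 3*n ≠ 2*c + 11) ∧ ((¬(n < -4 ↔ 2*val ≤ 19)) → 3*n ≠ c + 9))) ∧ (3*n < 1 → (((n < -4 ↔ 2*val ≤ 14) → 3*n ≠ 2*c + 11) ∧ ((¬(n < -4 ↔ 2*val ≤ 14)) → 3*n ≠ c + 9))).
Check whether ((¬(2*val ≤ 14)) → 2*c ≠ -23) ∧ (2*val ≤ 14 → c ≠ -21) ∧ n = -4 implies it.
Every state satisfying the precondition satisfies the weakest precondition: the implication holds.
Answer: valid


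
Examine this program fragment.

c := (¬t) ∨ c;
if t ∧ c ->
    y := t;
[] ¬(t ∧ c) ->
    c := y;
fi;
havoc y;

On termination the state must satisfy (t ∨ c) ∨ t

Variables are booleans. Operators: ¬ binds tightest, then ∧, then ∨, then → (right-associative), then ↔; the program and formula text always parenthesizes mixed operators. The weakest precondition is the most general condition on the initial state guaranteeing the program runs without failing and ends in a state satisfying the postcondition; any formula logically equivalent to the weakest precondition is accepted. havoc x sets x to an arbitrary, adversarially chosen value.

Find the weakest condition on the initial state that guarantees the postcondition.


Working backward. After the program, the postcondition (t ∨ c) ∨ t must hold; in canonical form it is t ∨ c.
Before havoc y: t ∨ c
Then branch requires t ∨ c; else branch requires t ∨ y.
Before the if: ((t ∧ c) → (t ∨ c)) ∧ ((¬(t ∧ c)) → (t ∨ y))
Before c := (¬t) ∨ c: (¬(t ∧ ((¬t) ∨ c))) → (t ∨ y)
Answer: WP = (¬(t ∧ ((¬t) ∨ c))) → (t ∨ y)


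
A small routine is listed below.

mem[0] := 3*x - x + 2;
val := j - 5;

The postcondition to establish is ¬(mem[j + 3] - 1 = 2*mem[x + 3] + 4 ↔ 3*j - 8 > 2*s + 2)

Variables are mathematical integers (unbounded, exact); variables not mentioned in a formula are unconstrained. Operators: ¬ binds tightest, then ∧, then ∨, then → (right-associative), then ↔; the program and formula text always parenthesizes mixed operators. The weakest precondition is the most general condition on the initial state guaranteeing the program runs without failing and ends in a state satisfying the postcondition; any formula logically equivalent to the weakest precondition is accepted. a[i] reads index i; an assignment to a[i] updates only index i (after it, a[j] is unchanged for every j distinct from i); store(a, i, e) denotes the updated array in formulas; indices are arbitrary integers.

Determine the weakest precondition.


Working backward. After the program, the postcondition ¬(mem[j + 3] - 1 = 2*mem[x + 3] + 4 ↔ 3*j - 8 > 2*s + 2) must hold; in canonical form it is ¬(mem[j + 3] = 2*mem[x + 3] + 5 ↔ 3*j > 2*s + 10).
Before val := j - 5: ¬(mem[j + 3] = 2*mem[x + 3] + 5 ↔ 3*j > 2*s + 10)
Before mem[0] := 3*x - x + 2: ¬(store(mem, 0, 2*x + 2)[j + 3] = 2*store(mem, 0, 2*x + 2)[x + 3] + 5 ↔ 3*j > 2*s + 10)
Answer: WP = ¬(store(mem, 0, 2*x + 2)[j + 3] = 2*store(mem, 0, 2*x + 2)[x + 3] + 5 ↔ 3*j > 2*s + 10)


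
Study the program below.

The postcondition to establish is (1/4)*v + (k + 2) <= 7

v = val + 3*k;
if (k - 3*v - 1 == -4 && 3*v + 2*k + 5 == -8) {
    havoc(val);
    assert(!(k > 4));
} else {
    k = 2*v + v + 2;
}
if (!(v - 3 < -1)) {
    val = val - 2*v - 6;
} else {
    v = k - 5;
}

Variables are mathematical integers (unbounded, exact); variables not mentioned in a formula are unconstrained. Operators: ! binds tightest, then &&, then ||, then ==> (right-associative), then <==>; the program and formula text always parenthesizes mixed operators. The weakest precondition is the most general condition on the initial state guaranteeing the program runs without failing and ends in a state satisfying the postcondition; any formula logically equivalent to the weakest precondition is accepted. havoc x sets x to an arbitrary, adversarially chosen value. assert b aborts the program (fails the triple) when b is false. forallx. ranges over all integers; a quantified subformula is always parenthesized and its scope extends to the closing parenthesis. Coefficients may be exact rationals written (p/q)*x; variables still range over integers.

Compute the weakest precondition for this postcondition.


Working backward. After the program, the postcondition (1/4)*v + (k + 2) <= 7 must hold; in canonical form it is k + (1/4)*v <= 5.
Then branch requires k + (1/4)*v <= 5; else branch requires (5/4)*k <= 25/4.
Before the if: ((!(v < 2)) ==> k + (1/4)*v <= 5) && (v < 2 ==> (5/4)*k <= 25/4)
Then branch requires (!(k > 4)) && ((!(v < 2)) ==> k + (1/4)*v <= 5) && (v < 2 ==> (5/4)*k <= 25/4); else branch requires ((!(v < 2)) ==> (13/4)*v <= 3) && (v < 2 ==> (15/4)*v <= 15/4).
Before the if: ((k == 3*v - 3 && 2*k + 3*v == -13) ==> ((!(k > 4)) && ((!(v < 2)) ==> k + (1/4)*v <= 5) && (v < 2 ==> (5/4)*k <= 25/4))) && ((!(k == 3*v - 3 && 2*k + 3*v == -13)) ==> (((!(v < 2)) ==> (13/4)*v <= 3) && (v < 2 ==> (15/4)*v <= 15/4)))
Before v := val + 3*k: ((8*k + 3*val == 3 && 11*k + 3*val == -13) ==> ((!(k > 4)) && ((!(3*k + val < 2)) ==> (7/4)*k + (1/4)*val <= 5) && (3*k + val < 2 ==> (5/4)*k <= 25/4))) && ((!(8*k + 3*val == 3 && 11*k + 3*val == -13)) ==> (((!(3*k + val < 2)) ==> (39/4)*k + (13/4)*val <= 3) && (3*k + val < 2 ==> (45/4)*k + (15/4)*val <= 15/4)))
Answer: WP = ((8*k + 3*val == 3 && 11*k + 3*val == -13) ==> ((!(k > 4)) && ((!(3*k + val < 2)) ==> (7/4)*k + (1/4)*val <= 5) && (3*k + val < 2 ==> (5/4)*k <= 25/4))) && ((!(8*k + 3*val == 3 && 11*k + 3*val == -13)) ==> (((!(3*k + val < 2)) ==> (39/4)*k + (13/4)*val <= 3) && (3*k + val < 2 ==> (45/4)*k + (15/4)*val <= 15/4)))


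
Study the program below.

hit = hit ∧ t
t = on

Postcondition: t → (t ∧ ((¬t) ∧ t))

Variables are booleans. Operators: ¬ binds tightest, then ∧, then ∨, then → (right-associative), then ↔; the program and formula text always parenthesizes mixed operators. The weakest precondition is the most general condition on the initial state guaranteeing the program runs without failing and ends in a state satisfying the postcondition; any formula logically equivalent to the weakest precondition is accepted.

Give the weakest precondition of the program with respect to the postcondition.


Working backward. After the program, the postcondition t → (t ∧ ((¬t) ∧ t)) must hold; in canonical form it is ¬t.
Before t := on: ¬on
Before hit := hit ∧ t: ¬on
Answer: WP = ¬on


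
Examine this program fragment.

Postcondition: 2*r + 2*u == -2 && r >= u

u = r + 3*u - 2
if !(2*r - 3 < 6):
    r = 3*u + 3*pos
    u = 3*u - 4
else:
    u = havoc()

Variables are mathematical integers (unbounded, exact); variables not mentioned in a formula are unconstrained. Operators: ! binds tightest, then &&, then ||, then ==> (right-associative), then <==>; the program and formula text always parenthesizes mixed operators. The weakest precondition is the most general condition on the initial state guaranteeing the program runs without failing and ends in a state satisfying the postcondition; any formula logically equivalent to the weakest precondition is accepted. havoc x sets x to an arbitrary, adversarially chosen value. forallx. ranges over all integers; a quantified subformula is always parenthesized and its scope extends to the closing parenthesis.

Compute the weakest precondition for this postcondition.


Working backward. After the program, 2*r + 2*u == -2 && r >= u must hold.
Then branch requires 6*pos + 12*u == 6 && 3*pos >= -4; else branch requires forall u_1. (2*r + 2*u_1 == -2 && r >= u_1).
Before the if: ((!(2*r < 9)) ==> (6*pos + 12*u == 6 && 3*pos >= -4)) && (2*r < 9 ==> (forall u_1. (2*r + 2*u_1 == -2 && r >= u_1)))
Before u := r + 3*u - 2: ((!(2*r < 9)) ==> (6*pos + 12*r + 36*u == 30 && 3*pos >= -4)) && (2*r < 9 ==> (forall u_1. (2*r + 2*u_1 == -2 && r >= u_1)))
Answer: WP = ((!(2*r < 9)) ==> (6*pos + 12*r + 36*u == 30 && 3*pos >= -4)) && (2*r < 9 ==> (forall u_1. (2*r + 2*u_1 == -2 && r >= u_1)))


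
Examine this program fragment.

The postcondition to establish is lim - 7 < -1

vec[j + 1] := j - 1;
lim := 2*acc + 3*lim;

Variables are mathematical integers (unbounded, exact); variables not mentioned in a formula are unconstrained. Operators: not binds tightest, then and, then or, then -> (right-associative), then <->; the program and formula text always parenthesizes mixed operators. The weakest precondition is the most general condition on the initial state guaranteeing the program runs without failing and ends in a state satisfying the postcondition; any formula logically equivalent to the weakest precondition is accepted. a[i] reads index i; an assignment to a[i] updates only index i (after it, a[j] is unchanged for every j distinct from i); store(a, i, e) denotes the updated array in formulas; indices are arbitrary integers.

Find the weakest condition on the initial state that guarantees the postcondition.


Working backward. After the program, the postcondition lim - 7 < -1 must hold; in canonical form it is lim < 6.
Before lim := 2*acc + 3*lim: 2*acc + 3*lim < 6
Before vec[j + 1] := j - 1: 2*acc + 3*lim < 6
Answer: WP = 2*acc + 3*lim < 6


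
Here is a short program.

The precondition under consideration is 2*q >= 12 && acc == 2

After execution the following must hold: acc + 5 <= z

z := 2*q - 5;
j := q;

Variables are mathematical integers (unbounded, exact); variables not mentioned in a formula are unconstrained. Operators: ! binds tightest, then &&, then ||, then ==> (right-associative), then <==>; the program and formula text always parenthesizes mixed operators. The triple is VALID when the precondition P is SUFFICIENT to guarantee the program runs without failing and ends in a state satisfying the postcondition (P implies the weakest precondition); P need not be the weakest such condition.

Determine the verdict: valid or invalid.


Working backward. After the program, the postcondition acc + 5 <= z must hold; in canonical form it is acc <= z - 5.
Before j := q: acc <= z - 5
Before z := 2*q - 5: acc <= 2*q - 10
The weakest precondition is acc <= 2*q - 10.
Check whether 2*q >= 12 && acc == 2 implies it.
Every state satisfying the precondition satisfies the weakest precondition: the implication holds.
Answer: valid


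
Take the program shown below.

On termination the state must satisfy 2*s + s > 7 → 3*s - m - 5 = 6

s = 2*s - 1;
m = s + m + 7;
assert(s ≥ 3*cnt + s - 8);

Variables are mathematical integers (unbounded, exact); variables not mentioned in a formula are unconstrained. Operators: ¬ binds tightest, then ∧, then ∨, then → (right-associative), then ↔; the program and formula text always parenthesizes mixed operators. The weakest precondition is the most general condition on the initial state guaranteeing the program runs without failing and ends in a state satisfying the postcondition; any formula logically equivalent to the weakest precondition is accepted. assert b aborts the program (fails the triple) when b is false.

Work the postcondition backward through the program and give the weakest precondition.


Working backward. After the program, the postcondition 2*s + s > 7 → 3*s - m - 5 = 6 must hold; in canonical form it is 3*s > 7 → 3*s = m + 11.
Before assert s ≥ 3*cnt + s - 8: 3*cnt ≤ 8 ∧ (3*s > 7 → 3*s = m + 11)
Before m := s + m + 7: 3*cnt ≤ 8 ∧ (3*s > 7 → 2*s = m + 18)
Before s := 2*s - 1: 3*cnt ≤ 8 ∧ (6*s > 10 → 4*s = m + 20)
Answer: WP = 3*cnt ≤ 8 ∧ (6*s > 10 → 4*s = m + 20)


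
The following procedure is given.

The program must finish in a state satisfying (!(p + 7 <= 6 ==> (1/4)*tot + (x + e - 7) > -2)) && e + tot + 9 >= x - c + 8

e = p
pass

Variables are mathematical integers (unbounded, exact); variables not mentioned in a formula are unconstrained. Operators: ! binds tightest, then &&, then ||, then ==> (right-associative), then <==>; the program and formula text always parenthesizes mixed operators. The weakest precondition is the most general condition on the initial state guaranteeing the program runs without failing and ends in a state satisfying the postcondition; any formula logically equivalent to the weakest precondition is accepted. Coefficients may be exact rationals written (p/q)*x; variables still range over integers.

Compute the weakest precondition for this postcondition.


Working backward. After the program, the postcondition (!(p + 7 <= 6 ==> (1/4)*tot + (x + e - 7) > -2)) && e + tot + 9 >= x - c + 8 must hold; in canonical form it is (!(p <= -1 ==> e + (1/4)*tot + x > 5)) && c + e + tot >= x - 1.
Before skip: (!(p <= -1 ==> e + (1/4)*tot + x > 5)) && c + e + tot >= x - 1
Before e := p: (!(p <= -1 ==> p + (1/4)*tot + x > 5)) && c + p + tot >= x - 1
Answer: WP = (!(p <= -1 ==> p + (1/4)*tot + x > 5)) && c + p + tot >= x - 1


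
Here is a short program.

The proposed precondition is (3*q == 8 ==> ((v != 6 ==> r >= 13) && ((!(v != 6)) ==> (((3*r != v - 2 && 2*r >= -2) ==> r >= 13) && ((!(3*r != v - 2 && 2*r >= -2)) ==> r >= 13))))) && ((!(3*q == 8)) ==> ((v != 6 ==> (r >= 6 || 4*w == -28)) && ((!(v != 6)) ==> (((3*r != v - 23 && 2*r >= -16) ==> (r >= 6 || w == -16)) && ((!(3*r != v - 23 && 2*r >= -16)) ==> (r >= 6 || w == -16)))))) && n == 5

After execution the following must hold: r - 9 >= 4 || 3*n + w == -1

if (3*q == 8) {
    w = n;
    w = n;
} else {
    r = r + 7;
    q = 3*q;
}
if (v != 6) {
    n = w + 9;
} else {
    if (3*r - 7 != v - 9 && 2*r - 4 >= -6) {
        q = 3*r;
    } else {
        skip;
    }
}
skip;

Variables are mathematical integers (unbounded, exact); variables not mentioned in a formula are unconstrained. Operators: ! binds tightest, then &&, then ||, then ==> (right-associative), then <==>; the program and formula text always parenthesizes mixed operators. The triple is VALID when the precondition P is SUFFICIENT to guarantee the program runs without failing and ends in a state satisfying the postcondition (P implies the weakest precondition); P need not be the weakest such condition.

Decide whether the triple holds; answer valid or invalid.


Working backward. After the program, the postcondition r - 9 >= 4 || 3*n + w == -1 must hold; in canonical form it is r >= 13 || 3*n + w == -1.
Before skip: r >= 13 || 3*n + w == -1
Then branch requires r >= 13 || 4*w == -28; else branch requires ((3*r != v - 2 && 2*r >= -2) ==> (r >= 13 || 3*n + w == -1)) && ((!(3*r != v - 2 && 2*r >= -2)) ==> (r >= 13 || 3*n + w == -1)).
Before the if: (v != 6 ==> (r >= 13 || 4*w == -28)) && ((!(v != 6)) ==> (((3*r != v - 2 && 2*r >= -2) ==> (r >= 13 || 3*n + w == -1)) && ((!(3*r != v - 2 && 2*r >= -2)) ==> (r >= 13 || 3*n + w == -1))))
Then branch requires (v != 6 ==> (r >= 13 || 4*n == -28)) && ((!(v != 6)) ==> (((3*r != v - 2 && 2*r >= -2) ==> (r >= 13 || 4*n == -1)) && ((!(3*r != v - 2 && 2*r >= -2)) ==> (r >= 13 || 4*n == -1)))); else branch requires (v != 6 ==> (r >= 6 || 4*w == -28)) && ((!(v != 6)) ==> (((3*r != v - 23 && 2*r >= -16) ==> (r >= 6 || 3*n + w == -1)) && ((!(3*r != v - 23 && 2*r >= -16)) ==> (r >= 6 || 3*n + w == -1)))).
Before the if: (3*q == 8 ==> ((v != 6 ==> (r >= 13 || 4*n == -28)) && ((!(v != 6)) ==> (((3*r != v - 2 && 2*r >= -2) ==> (r >= 13 || 4*n == -1)) && ((!(3*r != v - 2 && 2*r >= -2)) ==> (r >= 13 || 4*n == -1)))))) && ((!(3*q == 8)) ==> ((v != 6 ==> (r >= 6 || 4*w == -28)) && ((!(v != 6)) ==> (((3*r != v - 23 && 2*r >= -16) ==> (r >= 6 || 3*n + w == -1)) && ((!(3*r != v - 23 && 2*r >= -16)) ==> (r >= 6 || 3*n + w == -1))))))
The weakest precondition is (3*q == 8 ==> ((v != 6 ==> (r >= 13 || 4*n == -28)) && ((!(v != 6)) ==> (((3*r != v - 2 && 2*r >= -2) ==> (r >= 13 || 4*n == -1)) && ((!(3*r != v - 2 && 2*r >= -2)) ==> (r >= 13 || 4*n == -1)))))) && ((!(3*q == 8)) ==> ((v != 6 ==> (r >= 6 || 4*w == -28)) && ((!(v != 6)) ==> (((3*r != v - 23 && 2*r >= -16) ==> (r >= 6 || 3*n + w == -1)) && ((!(3*r != v - 23 && 2*r >= -16)) ==> (r >= 6 || 3*n + w == -1)))))).
Check whether (3*q == 8 ==> ((v != 6 ==> r >= 13) && ((!(v != 6)) ==> (((3*r != v - 2 && 2*r >= -2) ==> r >= 13) && ((!(3*r != v - 2 && 2*r >= -2)) ==> r >= 13))))) && ((!(3*q == 8)) ==> ((v != 6 ==> (r >= 6 || 4*w == -28)) && ((!(v != 6)) ==> (((3*r != v - 23 && 2*r >= -16) ==> (r >= 6 || w == -16)) && ((!(3*r != v - 23 && 2*r >= -16)) ==> (r >= 6 || w == -16)))))) && n == 5 implies it.
Every state satisfying the precondition satisfies the weakest precondition: the implication holds.
Answer: valid


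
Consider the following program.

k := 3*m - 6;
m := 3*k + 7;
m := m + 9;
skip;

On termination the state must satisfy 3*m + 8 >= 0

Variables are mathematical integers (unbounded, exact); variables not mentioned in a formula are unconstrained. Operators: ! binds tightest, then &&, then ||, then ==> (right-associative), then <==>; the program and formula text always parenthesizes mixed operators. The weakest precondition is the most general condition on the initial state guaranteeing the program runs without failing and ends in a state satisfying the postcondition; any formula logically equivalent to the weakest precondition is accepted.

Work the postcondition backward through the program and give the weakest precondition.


Working backward. After the program, the postcondition 3*m + 8 >= 0 must hold; in canonical form it is 3*m >= -8.
Before skip: 3*m >= -8
Before m := m + 9: 3*m >= -35
Before m := 3*k + 7: 9*k >= -56
Before k := 3*m - 6: 27*m >= -2
Answer: WP = 27*m >= -2


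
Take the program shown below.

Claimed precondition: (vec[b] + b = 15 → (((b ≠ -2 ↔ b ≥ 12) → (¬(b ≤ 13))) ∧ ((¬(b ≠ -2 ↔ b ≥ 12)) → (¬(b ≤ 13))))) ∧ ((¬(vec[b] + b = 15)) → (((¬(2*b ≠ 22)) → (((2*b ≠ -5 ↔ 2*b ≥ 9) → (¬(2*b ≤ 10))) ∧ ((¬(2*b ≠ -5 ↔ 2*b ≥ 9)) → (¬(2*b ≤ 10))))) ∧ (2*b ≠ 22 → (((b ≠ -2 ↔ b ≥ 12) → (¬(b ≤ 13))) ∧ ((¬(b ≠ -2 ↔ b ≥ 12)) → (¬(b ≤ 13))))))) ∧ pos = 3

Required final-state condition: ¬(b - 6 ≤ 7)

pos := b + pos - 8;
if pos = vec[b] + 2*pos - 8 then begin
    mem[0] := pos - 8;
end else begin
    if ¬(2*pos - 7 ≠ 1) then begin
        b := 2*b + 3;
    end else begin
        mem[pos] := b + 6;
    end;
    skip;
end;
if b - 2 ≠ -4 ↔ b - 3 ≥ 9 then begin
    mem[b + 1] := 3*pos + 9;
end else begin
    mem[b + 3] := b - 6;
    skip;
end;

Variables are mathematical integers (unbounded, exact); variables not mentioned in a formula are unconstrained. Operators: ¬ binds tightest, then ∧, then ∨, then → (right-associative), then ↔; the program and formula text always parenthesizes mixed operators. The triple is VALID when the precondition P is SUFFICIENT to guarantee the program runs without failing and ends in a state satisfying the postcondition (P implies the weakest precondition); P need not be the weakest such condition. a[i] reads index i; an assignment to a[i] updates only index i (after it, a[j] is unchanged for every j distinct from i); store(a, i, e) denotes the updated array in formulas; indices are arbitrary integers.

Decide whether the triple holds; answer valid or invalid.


Working backward. After the program, the postcondition ¬(b - 6 ≤ 7) must hold; in canonical form it is ¬(b ≤ 13).
Then branch requires ¬(b ≤ 13); else branch requires ¬(b ≤ 13).
Before the if: ((b ≠ -2 ↔ b ≥ 12) → (¬(b ≤ 13))) ∧ ((¬(b ≠ -2 ↔ b ≥ 12)) → (¬(b ≤ 13)))
Then branch requires ((b ≠ -2 ↔ b ≥ 12) → (¬(b ≤ 13))) ∧ ((¬(b ≠ -2 ↔ b ≥ 12)) → (¬(b ≤ 13))); else branch requires ((¬(2*pos ≠ 8)) → (((2*b ≠ -5 ↔ 2*b ≥ 9) → (¬(2*b ≤ 10))) ∧ ((¬(2*b ≠ -5 ↔ 2*b ≥ 9)) → (¬(2*b ≤ 10))))) ∧ (2*pos ≠ 8 → (((b ≠ -2 ↔ b ≥ 12) → (¬(b ≤ 13))) ∧ ((¬(b ≠ -2 ↔ b ≥ 12)) → (¬(b ≤ 13))))).
Before the if: (vec[b] + pos = 8 → (((b ≠ -2 ↔ b ≥ 12) → (¬(b ≤ 13))) ∧ ((¬(b ≠ -2 ↔ b ≥ 12)) → (¬(b ≤ 13))))) ∧ ((¬(vec[b] + pos = 8)) → (((¬(2*pos ≠ 8)) → (((2*b ≠ -5 ↔ 2*b ≥ 9) → (¬(2*b ≤ 10))) ∧ ((¬(2*b ≠ -5 ↔ 2*b ≥ 9)) → (¬(2*b ≤ 10))))) ∧ (2*pos ≠ 8 → (((b ≠ -2 ↔ b ≥ 12) → (¬(b ≤ 13))) ∧ ((¬(b ≠ -2 ↔ b ≥ 12)) → (¬(b ≤ 13)))))))
Before pos := b + pos - 8: (vec[b] + b + pos = 16 → (((b ≠ -2 ↔ b ≥ 12) → (¬(b ≤ 13))) ∧ ((¬(b ≠ -2 ↔ b ≥ 12)) → (¬(b ≤ 13))))) ∧ ((¬(vec[b] + b + pos = 16)) → (((¬(2*b + 2*pos ≠ 24)) → (((2*b ≠ -5 ↔ 2*b ≥ 9) → (¬(2*b ≤ 10))) ∧ ((¬(2*b ≠ -5 ↔ 2*b ≥ 9)) → (¬(2*b ≤ 10))))) ∧ (2*b + 2*pos ≠ 24 → (((b ≠ -2 ↔ b ≥ 12) → (¬(b ≤ 13))) ∧ ((¬(b ≠ -2 ↔ b ≥ 12)) → (¬(b ≤ 13)))))))
The weakest precondition is (vec[b] + b + pos = 16 → (((b ≠ -2 ↔ b ≥ 12) → (¬(b ≤ 13))) ∧ ((¬(b ≠ -2 ↔ b ≥ 12)) → (¬(b ≤ 13))))) ∧ ((¬(vec[b] + b + pos = 16)) → (((¬(2*b + 2*pos ≠ 24)) → (((2*b ≠ -5 ↔ 2*b ≥ 9) → (¬(2*b ≤ 10))) ∧ ((¬(2*b ≠ -5 ↔ 2*b ≥ 9)) → (¬(2*b ≤ 10))))) ∧ (2*b + 2*pos ≠ 24 → (((b ≠ -2 ↔ b ≥ 12) → (¬(b ≤ 13))) ∧ ((¬(b ≠ -2 ↔ b ≥ 12)) → (¬(b ≤ 13))))))).
Check whether (vec[b] + b = 15 → (((b ≠ -2 ↔ b ≥ 12) → (¬(b ≤ 13))) ∧ ((¬(b ≠ -2 ↔ b ≥ 12)) → (¬(b ≤ 13))))) ∧ ((¬(vec[b] + b = 15)) → (((¬(2*b ≠ 22)) → (((2*b ≠ -5 ↔ 2*b ≥ 9) → (¬(2*b ≤ 10))) ∧ ((¬(2*b ≠ -5 ↔ 2*b ≥ 9)) → (¬(2*b ≤ 10))))) ∧ (2*b ≠ 22 → (((b ≠ -2 ↔ b ≥ 12) → (¬(b ≤ 13))) ∧ ((¬(b ≠ -2 ↔ b ≥ 12)) → (¬(b ≤ 13))))))) ∧ pos = 3 implies it.
Countermodel: at the initial state b = 11, pos = 3, vec = {[11] = 5, elsewhere 5}, the precondition holds but the weakest precondition fails.
Answer: invalid


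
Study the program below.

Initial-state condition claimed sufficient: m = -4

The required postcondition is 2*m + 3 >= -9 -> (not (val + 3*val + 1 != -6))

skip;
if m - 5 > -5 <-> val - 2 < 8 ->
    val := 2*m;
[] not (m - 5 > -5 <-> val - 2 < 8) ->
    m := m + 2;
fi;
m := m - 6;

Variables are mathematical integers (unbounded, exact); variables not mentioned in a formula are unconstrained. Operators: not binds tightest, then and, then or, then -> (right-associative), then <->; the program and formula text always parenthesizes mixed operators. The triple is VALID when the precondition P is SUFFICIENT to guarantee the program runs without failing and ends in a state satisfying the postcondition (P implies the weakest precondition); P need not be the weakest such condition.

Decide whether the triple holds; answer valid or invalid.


Working backward. After the program, the postcondition 2*m + 3 >= -9 -> (not (val + 3*val + 1 != -6)) must hold; in canonical form it is 2*m >= -12 -> (not (4*val != -7)).
Before m := m - 6: 2*m >= 0 -> (not (4*val != -7))
Then branch requires 2*m >= 0 -> (not (8*m != -7)); else branch requires 2*m >= -4 -> (not (4*val != -7)).
Before the if: ((m > 0 <-> val < 10) -> (2*m >= 0 -> (not (8*m != -7)))) and ((not (m > 0 <-> val < 10)) -> (2*m >= -4 -> (not (4*val != -7))))
Before skip: ((m > 0 <-> val < 10) -> (2*m >= 0 -> (not (8*m != -7)))) and ((not (m > 0 <-> val < 10)) -> (2*m >= -4 -> (not (4*val != -7))))
The weakest precondition is ((m > 0 <-> val < 10) -> (2*m >= 0 -> (not (8*m != -7)))) and ((not (m > 0 <-> val < 10)) -> (2*m >= -4 -> (not (4*val != -7)))).
Check whether m = -4 implies it.
Every state satisfying the precondition satisfies the weakest precondition: the implication holds.
Answer: valid


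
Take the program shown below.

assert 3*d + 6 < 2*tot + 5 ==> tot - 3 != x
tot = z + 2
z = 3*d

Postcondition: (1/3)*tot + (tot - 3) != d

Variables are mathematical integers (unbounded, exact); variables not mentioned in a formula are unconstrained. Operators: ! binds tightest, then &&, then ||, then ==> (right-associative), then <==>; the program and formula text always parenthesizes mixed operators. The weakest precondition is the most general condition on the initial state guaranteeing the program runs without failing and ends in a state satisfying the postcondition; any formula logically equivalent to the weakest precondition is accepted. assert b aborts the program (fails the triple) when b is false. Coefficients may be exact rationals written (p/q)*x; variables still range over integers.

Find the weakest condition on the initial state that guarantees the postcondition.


Working backward. After the program, the postcondition (1/3)*tot + (tot - 3) != d must hold; in canonical form it is (4/3)*tot != d + 3.
Before z := 3*d: (4/3)*tot != d + 3
Before tot := z + 2: (4/3)*z != d + 1/3
Before assert 3*d + 6 < 2*tot + 5 ==> tot - 3 != x: (3*d < 2*tot - 1 ==> tot != x + 3) && (4/3)*z != d + 1/3
Answer: WP = (3*d < 2*tot - 1 ==> tot != x + 3) && (4/3)*z != d + 1/3


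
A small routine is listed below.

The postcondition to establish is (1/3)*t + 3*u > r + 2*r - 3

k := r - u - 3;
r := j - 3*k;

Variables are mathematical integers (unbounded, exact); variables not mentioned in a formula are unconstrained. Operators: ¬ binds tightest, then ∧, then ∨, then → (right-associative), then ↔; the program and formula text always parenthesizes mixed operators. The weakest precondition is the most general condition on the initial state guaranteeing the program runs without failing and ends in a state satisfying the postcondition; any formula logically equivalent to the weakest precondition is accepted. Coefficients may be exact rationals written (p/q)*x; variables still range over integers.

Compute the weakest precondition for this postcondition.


Working backward. After the program, the postcondition (1/3)*t + 3*u > r + 2*r - 3 must hold; in canonical form it is (1/3)*t + 3*u > 3*r - 3.
Before r := j - 3*k: 9*k + (1/3)*t + 3*u > 3*j - 3
Before k := r - u - 3: 9*r + (1/3)*t > 3*j + 6*u + 24
Answer: WP = 9*r + (1/3)*t > 3*j + 6*u + 24


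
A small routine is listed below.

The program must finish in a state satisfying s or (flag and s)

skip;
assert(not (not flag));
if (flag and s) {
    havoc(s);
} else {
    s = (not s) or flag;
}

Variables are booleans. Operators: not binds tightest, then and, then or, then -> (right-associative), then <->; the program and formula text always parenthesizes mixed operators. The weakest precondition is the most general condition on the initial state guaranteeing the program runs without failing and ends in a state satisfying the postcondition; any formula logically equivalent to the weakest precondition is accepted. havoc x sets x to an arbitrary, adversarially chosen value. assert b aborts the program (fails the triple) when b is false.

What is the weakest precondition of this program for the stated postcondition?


Working backward. After the program, s or (flag and s) must hold.
Then branch requires false; else branch requires (not s) or flag or (flag and ((not s) or flag)).
Before the if: (not (flag and s)) and ((not (flag and s)) -> ((not s) or flag or (flag and ((not s) or flag))))
Before assert not (not flag): flag and (not (flag and s)) and ((not (flag and s)) -> ((not s) or flag or (flag and ((not s) or flag))))
Before skip: flag and (not (flag and s)) and ((not (flag and s)) -> ((not s) or flag or (flag and ((not s) or flag))))
Answer: WP = flag and (not (flag and s)) and ((not (flag and s)) -> ((not s) or flag or (flag and ((not s) or flag))))


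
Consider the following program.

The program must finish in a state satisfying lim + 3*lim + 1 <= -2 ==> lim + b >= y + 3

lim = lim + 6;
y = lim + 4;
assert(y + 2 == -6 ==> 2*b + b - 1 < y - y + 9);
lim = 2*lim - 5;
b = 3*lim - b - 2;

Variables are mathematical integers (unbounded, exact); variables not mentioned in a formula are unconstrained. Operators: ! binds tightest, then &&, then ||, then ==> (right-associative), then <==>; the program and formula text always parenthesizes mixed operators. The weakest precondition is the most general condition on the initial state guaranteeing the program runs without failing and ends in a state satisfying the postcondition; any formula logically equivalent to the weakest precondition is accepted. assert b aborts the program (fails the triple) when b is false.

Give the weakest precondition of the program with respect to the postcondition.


Working backward. After the program, the postcondition lim + 3*lim + 1 <= -2 ==> lim + b >= y + 3 must hold; in canonical form it is 4*lim <= -3 ==> b + lim >= y + 3.
Before b := 3*lim - b - 2: 4*lim <= -3 ==> 4*lim >= b + y + 5
Before lim := 2*lim - 5: 8*lim <= 17 ==> 8*lim >= b + y + 25
Before assert y + 2 == -6 ==> 2*b + b - 1 < y - y + 9: (y == -8 ==> 3*b < 10) && (8*lim <= 17 ==> 8*lim >= b + y + 25)
Before y := lim + 4: (lim == -12 ==> 3*b < 10) && (8*lim <= 17 ==> 7*lim >= b + 29)
Before lim := lim + 6: (lim == -18 ==> 3*b < 10) && (8*lim <= -31 ==> 7*lim >= b - 13)
Answer: WP = (lim == -18 ==> 3*b < 10) && (8*lim <= -31 ==> 7*lim >= b - 13)


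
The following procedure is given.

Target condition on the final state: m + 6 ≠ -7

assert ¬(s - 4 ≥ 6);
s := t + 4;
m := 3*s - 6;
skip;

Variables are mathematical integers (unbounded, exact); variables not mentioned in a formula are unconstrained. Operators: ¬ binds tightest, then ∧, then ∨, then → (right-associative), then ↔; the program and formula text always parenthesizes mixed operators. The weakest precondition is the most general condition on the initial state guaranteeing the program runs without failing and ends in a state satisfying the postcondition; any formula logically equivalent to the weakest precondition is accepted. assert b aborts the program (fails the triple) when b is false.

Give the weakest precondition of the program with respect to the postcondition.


Working backward. After the program, the postcondition m + 6 ≠ -7 must hold; in canonical form it is m ≠ -13.
Before skip: m ≠ -13
Before m := 3*s - 6: 3*s ≠ -7
Before s := t + 4: 3*t ≠ -19
Before assert ¬(s - 4 ≥ 6): (¬(s ≥ 10)) ∧ 3*t ≠ -19
Answer: WP = (¬(s ≥ 10)) ∧ 3*t ≠ -19


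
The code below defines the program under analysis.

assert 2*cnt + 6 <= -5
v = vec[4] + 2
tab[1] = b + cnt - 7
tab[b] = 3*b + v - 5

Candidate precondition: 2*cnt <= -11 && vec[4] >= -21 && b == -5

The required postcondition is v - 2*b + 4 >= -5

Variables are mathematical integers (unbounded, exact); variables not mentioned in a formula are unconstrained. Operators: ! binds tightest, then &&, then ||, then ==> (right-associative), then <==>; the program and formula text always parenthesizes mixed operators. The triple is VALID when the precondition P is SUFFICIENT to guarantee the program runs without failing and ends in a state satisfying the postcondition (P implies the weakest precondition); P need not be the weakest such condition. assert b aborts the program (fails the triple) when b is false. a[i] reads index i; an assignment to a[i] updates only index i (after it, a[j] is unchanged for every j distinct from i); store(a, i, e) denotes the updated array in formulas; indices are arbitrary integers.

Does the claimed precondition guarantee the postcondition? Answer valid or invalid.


Working backward. After the program, the postcondition v - 2*b + 4 >= -5 must hold; in canonical form it is v >= 2*b - 9.
Before tab[b] := 3*b + v - 5: v >= 2*b - 9
Before tab[1] := b + cnt - 7: v >= 2*b - 9
Before v := vec[4] + 2: vec[4] >= 2*b - 11
Before assert 2*cnt + 6 <= -5: 2*cnt <= -11 && vec[4] >= 2*b - 11
The weakest precondition is 2*cnt <= -11 && vec[4] >= 2*b - 11.
Check whether 2*cnt <= -11 && vec[4] >= -21 && b == -5 implies it.
Every state satisfying the precondition satisfies the weakest precondition: the implication holds.
Answer: valid


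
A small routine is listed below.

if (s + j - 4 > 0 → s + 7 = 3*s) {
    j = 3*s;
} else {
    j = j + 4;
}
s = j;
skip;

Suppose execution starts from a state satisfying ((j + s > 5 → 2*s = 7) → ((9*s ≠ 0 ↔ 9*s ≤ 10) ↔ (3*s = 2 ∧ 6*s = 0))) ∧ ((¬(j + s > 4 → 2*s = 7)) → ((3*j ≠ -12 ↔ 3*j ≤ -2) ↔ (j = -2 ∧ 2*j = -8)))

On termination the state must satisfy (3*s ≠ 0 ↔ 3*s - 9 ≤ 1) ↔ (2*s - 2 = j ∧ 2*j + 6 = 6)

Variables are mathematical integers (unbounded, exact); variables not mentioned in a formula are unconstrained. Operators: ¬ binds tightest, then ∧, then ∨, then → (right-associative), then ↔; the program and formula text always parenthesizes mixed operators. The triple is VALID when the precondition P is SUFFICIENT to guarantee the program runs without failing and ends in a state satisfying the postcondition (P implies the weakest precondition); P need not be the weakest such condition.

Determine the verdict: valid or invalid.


Working backward. After the program, the postcondition (3*s ≠ 0 ↔ 3*s - 9 ≤ 1) ↔ (2*s - 2 = j ∧ 2*j + 6 = 6) must hold; in canonical form it is (3*s ≠ 0 ↔ 3*s ≤ 10) ↔ (2*s = j + 2 ∧ 2*j = 0).
Before skip: (3*s ≠ 0 ↔ 3*s ≤ 10) ↔ (2*s = j + 2 ∧ 2*j = 0)
Before s := j: (3*j ≠ 0 ↔ 3*j ≤ 10) ↔ (j = 2 ∧ 2*j = 0)
Then branch requires (9*s ≠ 0 ↔ 9*s ≤ 10) ↔ (3*s = 2 ∧ 6*s = 0); else branch requires (3*j ≠ -12 ↔ 3*j ≤ -2) ↔ (j = -2 ∧ 2*j = -8).
Before the if: ((j + s > 4 → 2*s = 7) → ((9*s ≠ 0 ↔ 9*s ≤ 10) ↔ (3*s = 2 ∧ 6*s = 0))) ∧ ((¬(j + s > 4 → 2*s = 7)) → ((3*j ≠ -12 ↔ 3*j ≤ -2) ↔ (j = -2 ∧ 2*j = -8)))
The weakest precondition is ((j + s > 4 → 2*s = 7) → ((9*s ≠ 0 ↔ 9*s ≤ 10) ↔ (3*s = 2 ∧ 6*s = 0))) ∧ ((¬(j + s > 4 → 2*s = 7)) → ((3*j ≠ -12 ↔ 3*j ≤ -2) ↔ (j = -2 ∧ 2*j = -8))).
Check whether ((j + s > 5 → 2*s = 7) → ((9*s ≠ 0 ↔ 9*s ≤ 10) ↔ (3*s = 2 ∧ 6*s = 0))) ∧ ((¬(j + s > 4 → 2*s = 7)) → ((3*j ≠ -12 ↔ 3*j ≤ -2) ↔ (j = -2 ∧ 2*j = -8))) implies it.
Every state satisfying the precondition satisfies the weakest precondition: the implication holds.
Answer: valid
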